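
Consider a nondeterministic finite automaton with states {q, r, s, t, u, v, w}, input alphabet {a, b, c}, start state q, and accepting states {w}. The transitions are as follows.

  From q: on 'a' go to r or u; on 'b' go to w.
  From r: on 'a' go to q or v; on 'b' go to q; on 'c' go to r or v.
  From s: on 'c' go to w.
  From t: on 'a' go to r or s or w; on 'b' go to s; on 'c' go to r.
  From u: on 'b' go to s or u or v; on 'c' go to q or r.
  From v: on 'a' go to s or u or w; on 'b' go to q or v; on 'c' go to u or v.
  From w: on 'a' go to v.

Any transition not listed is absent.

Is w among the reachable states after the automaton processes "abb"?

Yes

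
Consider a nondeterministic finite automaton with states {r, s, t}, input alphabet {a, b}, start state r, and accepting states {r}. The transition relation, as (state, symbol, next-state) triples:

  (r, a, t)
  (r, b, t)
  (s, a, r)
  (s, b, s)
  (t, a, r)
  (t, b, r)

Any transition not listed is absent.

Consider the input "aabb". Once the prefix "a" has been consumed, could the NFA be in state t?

Start in {r}.
Read 'a': {r} → {t}.
State t is in {t}.

Yes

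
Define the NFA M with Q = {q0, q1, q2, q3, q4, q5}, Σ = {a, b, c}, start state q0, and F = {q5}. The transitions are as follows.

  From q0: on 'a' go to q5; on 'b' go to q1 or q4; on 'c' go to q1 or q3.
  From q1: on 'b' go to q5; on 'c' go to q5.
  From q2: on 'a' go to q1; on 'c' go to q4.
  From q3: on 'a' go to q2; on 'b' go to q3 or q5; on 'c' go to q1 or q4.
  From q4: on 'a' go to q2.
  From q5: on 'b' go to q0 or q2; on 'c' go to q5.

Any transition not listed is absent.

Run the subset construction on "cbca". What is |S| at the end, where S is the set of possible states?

Start in {q0}.
Read 'c': {q0} → {q1, q3}.
Read 'b': {q1, q3} → {q3, q5}.
Read 'c': {q3, q5} → {q1, q4, q5}.
Read 'a': {q1, q4, q5} → {q2}.
That set has 1 state.

1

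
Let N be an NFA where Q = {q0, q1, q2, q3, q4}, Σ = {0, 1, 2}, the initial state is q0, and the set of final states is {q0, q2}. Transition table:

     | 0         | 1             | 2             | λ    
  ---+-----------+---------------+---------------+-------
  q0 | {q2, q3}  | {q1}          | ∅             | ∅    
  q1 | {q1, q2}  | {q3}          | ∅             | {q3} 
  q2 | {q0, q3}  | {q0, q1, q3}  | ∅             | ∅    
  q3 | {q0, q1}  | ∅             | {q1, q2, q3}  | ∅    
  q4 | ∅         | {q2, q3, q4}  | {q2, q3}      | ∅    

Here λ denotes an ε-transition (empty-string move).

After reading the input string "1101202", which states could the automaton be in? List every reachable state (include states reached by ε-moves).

{q1, q2, q3}

Start in {q0}.
Read '1': q0→{q1}; union {q1}; ε-closure = {q1, q3}.
Read '1': q1→{q3}, q3→∅; now {q3}.
Read '0': q3→{q0, q1}; union {q0, q1}; ε-closure = {q0, q1, q3}.
Read '1': q0→{q1}, q1→{q3}, q3→∅; now {q1, q3}.
Read '2': q1→∅, q3→{q1, q2, q3}; now {q1, q2, q3}.
Read '0': q1→{q1, q2}, q2→{q0, q3}, q3→{q0, q1}; now {q0, q1, q2, q3}.
Read '2': q0→∅, q1→∅, q2→∅, q3→{q1, q2, q3}; now {q1, q2, q3}.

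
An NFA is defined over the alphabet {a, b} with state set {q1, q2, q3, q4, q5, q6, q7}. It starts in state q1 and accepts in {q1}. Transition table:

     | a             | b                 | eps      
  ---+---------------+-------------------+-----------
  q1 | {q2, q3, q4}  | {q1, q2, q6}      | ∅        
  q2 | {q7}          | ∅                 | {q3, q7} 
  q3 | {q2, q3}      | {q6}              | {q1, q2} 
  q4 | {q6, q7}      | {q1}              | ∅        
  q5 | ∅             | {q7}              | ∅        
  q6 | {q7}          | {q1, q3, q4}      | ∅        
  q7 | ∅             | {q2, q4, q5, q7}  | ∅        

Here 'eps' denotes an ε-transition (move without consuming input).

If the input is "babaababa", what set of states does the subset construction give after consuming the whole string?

Start in {q1}.
Read 'b': q1→{q1, q2, q6}; union {q1, q2, q6}; ε-closure = {q1, q2, q3, q6, q7}.
Read 'a': q1→{q2, q3, q4}, q2→{q7}, q3→{q2, q3}, q6→{q7}, q7→∅; union {q2, q3, q4, q7}; ε-closure = {q1, q2, q3, q4, q7}.
Read 'b': q1→{q1, q2, q6}, q2→∅, q3→{q6}, q4→{q1}, q7→{q2, q4, q5, q7}; union {q1, q2, q4, q5, q6, q7}; ε-closure = {q1, q2, q3, q4, q5, q6, q7}.
Read 'a': q1→{q2, q3, q4}, q2→{q7}, q3→{q2, q3}, q4→{q6, q7}, q5→∅, q6→{q7}, q7→∅; union {q2, q3, q4, q6, q7}; ε-closure = {q1, q2, q3, q4, q6, q7}.
Read 'a': q1→{q2, q3, q4}, q2→{q7}, q3→{q2, q3}, q4→{q6, q7}, q6→{q7}, q7→∅; union {q2, q3, q4, q6, q7}; ε-closure = {q1, q2, q3, q4, q6, q7}.
Read 'b': q1→{q1, q2, q6}, q2→∅, q3→{q6}, q4→{q1}, q6→{q1, q3, q4}, q7→{q2, q4, q5, q7}; now {q1, q2, q3, q4, q5, q6, q7}.
Read 'a': q1→{q2, q3, q4}, q2→{q7}, q3→{q2, q3}, q4→{q6, q7}, q5→∅, q6→{q7}, q7→∅; union {q2, q3, q4, q6, q7}; ε-closure = {q1, q2, q3, q4, q6, q7}.
Read 'b': q1→{q1, q2, q6}, q2→∅, q3→{q6}, q4→{q1}, q6→{q1, q3, q4}, q7→{q2, q4, q5, q7}; now {q1, q2, q3, q4, q5, q6, q7}.
Read 'a': q1→{q2, q3, q4}, q2→{q7}, q3→{q2, q3}, q4→{q6, q7}, q5→∅, q6→{q7}, q7→∅; union {q2, q3, q4, q6, q7}; ε-closure = {q1, q2, q3, q4, q6, q7}.

{q1, q2, q3, q4, q6, q7}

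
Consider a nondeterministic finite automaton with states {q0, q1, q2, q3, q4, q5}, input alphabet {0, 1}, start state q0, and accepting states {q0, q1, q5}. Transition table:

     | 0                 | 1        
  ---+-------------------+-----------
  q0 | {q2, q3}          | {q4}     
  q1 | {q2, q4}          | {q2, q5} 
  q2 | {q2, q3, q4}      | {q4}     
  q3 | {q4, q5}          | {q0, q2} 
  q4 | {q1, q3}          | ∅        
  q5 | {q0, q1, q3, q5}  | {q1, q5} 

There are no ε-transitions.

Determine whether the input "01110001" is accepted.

No

Start in {q0}.
Read '0': {q0} → {q2, q3}.
Read '1': {q2, q3} → {q0, q2, q4}.
Read '1': {q0, q2, q4} → {q4}.
Read '1': {q4} → ∅.
The set is empty and remains empty for the remaining 4 symbols.
The final set ∅ contains no accepting state.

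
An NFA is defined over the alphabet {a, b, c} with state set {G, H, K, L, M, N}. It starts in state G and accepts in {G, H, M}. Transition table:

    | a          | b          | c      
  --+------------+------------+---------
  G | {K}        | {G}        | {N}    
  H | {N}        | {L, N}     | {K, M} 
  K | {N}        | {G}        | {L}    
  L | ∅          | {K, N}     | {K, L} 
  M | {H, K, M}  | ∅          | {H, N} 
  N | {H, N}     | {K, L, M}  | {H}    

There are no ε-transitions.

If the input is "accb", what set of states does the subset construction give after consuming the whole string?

{G, K, N}

Start in {G}.
Read 'a': {G} → {K}.
Read 'c': {K} → {L}.
Read 'c': {L} → {K, L}.
Read 'b': {K, L} → {G, K, N}.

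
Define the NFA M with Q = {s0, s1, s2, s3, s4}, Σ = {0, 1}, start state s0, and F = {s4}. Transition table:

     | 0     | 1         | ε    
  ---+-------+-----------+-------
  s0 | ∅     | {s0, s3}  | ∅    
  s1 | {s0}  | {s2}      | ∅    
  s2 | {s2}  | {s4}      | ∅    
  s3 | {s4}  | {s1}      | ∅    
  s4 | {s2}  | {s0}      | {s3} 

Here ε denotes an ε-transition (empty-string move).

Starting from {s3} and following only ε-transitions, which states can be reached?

{s3}

Begin with {s3}.
No ε-moves leave this set, so the closure equals the set itself.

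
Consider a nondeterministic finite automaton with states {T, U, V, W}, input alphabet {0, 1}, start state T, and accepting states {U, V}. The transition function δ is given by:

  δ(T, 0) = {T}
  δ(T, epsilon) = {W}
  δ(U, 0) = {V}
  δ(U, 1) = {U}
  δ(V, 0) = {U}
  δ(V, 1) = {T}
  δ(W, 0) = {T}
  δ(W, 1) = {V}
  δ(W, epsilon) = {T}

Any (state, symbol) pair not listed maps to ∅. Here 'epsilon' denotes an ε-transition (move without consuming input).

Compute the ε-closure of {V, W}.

Begin with {V, W}.
ε-move W → T; add T.

{T, V, W}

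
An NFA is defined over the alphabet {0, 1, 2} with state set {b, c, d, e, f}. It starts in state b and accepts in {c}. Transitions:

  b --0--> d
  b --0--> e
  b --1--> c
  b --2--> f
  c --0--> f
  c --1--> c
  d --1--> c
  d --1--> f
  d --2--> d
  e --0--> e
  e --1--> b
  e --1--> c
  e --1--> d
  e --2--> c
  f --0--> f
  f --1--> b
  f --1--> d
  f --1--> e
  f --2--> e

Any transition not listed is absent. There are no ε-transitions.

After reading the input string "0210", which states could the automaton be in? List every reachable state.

{f}

Start in {b}.
Read '0': b→{d, e}; now {d, e}.
Read '2': d→{d}, e→{c}; now {c, d}.
Read '1': c→{c}, d→{c, f}; now {c, f}.
Read '0': c→{f}, f→{f}; now {f}.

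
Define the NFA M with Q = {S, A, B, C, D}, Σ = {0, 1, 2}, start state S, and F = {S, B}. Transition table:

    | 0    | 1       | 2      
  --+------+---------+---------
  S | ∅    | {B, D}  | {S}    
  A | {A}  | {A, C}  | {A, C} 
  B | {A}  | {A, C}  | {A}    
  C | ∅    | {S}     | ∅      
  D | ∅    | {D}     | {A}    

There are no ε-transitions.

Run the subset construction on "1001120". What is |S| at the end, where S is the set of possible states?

1

Start in {S}.
Read '1': S→{B, D}; now {B, D}.
Read '0': B→{A}, D→∅; now {A}.
Read '0': A→{A}; now {A}.
Read '1': A→{A, C}; now {A, C}.
Read '1': A→{A, C}, C→{S}; now {S, A, C}.
Read '2': S→{S}, A→{A, C}, C→∅; now {S, A, C}.
Read '0': S→∅, A→{A}, C→∅; now {A}.
That set has 1 state.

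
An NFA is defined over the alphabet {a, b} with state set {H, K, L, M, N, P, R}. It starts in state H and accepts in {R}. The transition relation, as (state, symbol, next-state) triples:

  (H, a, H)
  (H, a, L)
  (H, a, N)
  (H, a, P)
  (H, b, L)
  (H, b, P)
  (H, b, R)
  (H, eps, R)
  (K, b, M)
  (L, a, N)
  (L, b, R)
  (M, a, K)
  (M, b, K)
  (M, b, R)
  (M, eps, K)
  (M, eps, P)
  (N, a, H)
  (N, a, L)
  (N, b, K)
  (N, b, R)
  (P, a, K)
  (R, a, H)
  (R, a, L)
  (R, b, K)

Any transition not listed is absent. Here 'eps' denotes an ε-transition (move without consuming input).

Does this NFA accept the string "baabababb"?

Start: ε-closure({H}) = {H, R}.
Read 'b': H→{L, P, R}, R→{K}; now {K, L, P, R}.
Read 'a': K→∅, L→{N}, P→{K}, R→{H, L}; union {H, K, L, N}; ε-closure = {H, K, L, N, R}.
Read 'a': H→{H, L, N, P}, K→∅, L→{N}, N→{H, L}, R→{H, L}; union {H, L, N, P}; ε-closure = {H, L, N, P, R}.
Read 'b': H→{L, P, R}, L→{R}, N→{K, R}, P→∅, R→{K}; now {K, L, P, R}.
Read 'a': K→∅, L→{N}, P→{K}, R→{H, L}; union {H, K, L, N}; ε-closure = {H, K, L, N, R}.
Read 'b': H→{L, P, R}, K→{M}, L→{R}, N→{K, R}, R→{K}; now {K, L, M, P, R}.
Read 'a': K→∅, L→{N}, M→{K}, P→{K}, R→{H, L}; union {H, K, L, N}; ε-closure = {H, K, L, N, R}.
Read 'b': H→{L, P, R}, K→{M}, L→{R}, N→{K, R}, R→{K}; now {K, L, M, P, R}.
Read 'b': K→{M}, L→{R}, M→{K, R}, P→∅, R→{K}; union {K, M, R}; ε-closure = {K, M, P, R}.
The final set {K, M, P, R} contains the accepting state R.

Yes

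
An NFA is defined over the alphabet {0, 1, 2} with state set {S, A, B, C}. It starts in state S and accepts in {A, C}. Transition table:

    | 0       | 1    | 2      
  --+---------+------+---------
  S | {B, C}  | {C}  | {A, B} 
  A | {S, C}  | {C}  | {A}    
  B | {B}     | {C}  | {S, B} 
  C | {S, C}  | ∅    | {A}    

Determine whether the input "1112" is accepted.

Start in {S}.
Read '1': S→{C}; now {C}.
Read '1': C→∅; now ∅.
The set is empty and remains empty for the remaining 2 symbols.
The final set ∅ contains no accepting state.

No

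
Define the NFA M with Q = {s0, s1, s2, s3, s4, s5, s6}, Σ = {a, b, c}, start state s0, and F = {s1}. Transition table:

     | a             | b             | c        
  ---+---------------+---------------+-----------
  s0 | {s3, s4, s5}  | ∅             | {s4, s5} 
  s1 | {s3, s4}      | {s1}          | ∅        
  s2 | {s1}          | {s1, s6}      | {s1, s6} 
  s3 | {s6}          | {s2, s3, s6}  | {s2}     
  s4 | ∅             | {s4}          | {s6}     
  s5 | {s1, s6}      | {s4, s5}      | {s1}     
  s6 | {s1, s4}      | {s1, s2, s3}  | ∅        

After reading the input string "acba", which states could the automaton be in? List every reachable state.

{s1, s3, s4, s6}

Start in {s0}.
Read 'a': s0→{s3, s4, s5}; now {s3, s4, s5}.
Read 'c': s3→{s2}, s4→{s6}, s5→{s1}; now {s1, s2, s6}.
Read 'b': s1→{s1}, s2→{s1, s6}, s6→{s1, s2, s3}; now {s1, s2, s3, s6}.
Read 'a': s1→{s3, s4}, s2→{s1}, s3→{s6}, s6→{s1, s4}; now {s1, s3, s4, s6}.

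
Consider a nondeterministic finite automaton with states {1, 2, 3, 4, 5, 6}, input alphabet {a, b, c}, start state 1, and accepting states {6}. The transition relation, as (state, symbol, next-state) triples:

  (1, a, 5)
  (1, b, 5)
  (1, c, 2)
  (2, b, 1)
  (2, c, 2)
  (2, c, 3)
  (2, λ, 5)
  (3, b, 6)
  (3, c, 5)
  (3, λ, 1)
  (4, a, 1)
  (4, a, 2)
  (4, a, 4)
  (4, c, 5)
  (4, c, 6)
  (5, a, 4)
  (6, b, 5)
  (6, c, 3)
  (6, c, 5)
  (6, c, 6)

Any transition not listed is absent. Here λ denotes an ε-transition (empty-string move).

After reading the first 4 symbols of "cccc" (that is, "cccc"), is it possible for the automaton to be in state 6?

Start in {1}.
Read 'c': 1→{2}; union {2}; ε-closure = {2, 5}.
Read 'c': 2→{2, 3}, 5→∅; union {2, 3}; ε-closure = {1, 2, 3, 5}.
Read 'c': 1→{2}, 2→{2, 3}, 3→{5}, 5→∅; union {2, 3, 5}; ε-closure = {1, 2, 3, 5}.
Read 'c': 1→{2}, 2→{2, 3}, 3→{5}, 5→∅; union {2, 3, 5}; ε-closure = {1, 2, 3, 5}.
State 6 is not in {1, 2, 3, 5}.

No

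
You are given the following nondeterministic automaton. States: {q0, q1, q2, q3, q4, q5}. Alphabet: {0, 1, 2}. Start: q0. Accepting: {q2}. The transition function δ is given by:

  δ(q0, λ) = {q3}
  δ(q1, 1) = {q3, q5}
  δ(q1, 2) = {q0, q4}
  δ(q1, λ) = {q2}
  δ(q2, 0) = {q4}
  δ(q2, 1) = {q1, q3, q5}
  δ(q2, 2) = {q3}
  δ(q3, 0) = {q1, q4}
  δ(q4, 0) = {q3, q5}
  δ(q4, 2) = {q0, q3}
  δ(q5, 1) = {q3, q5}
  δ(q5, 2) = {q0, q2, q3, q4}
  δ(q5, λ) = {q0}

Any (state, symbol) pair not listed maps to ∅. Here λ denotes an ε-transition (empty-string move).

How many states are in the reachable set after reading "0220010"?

3

Start: ε-closure({q0}) = {q0, q3}.
Read '0': {q0, q3} → {q1, q2, q4}.
Read '2': {q1, q2, q4} → {q0, q3, q4}.
Read '2': {q0, q3, q4} → {q0, q3}.
Read '0': {q0, q3} → {q1, q2, q4}.
Read '0': {q1, q2, q4} → {q0, q3, q4, q5}.
Read '1': {q0, q3, q4, q5} → {q0, q3, q5}.
Read '0': {q0, q3, q5} → {q1, q2, q4}.
That set has 3 states.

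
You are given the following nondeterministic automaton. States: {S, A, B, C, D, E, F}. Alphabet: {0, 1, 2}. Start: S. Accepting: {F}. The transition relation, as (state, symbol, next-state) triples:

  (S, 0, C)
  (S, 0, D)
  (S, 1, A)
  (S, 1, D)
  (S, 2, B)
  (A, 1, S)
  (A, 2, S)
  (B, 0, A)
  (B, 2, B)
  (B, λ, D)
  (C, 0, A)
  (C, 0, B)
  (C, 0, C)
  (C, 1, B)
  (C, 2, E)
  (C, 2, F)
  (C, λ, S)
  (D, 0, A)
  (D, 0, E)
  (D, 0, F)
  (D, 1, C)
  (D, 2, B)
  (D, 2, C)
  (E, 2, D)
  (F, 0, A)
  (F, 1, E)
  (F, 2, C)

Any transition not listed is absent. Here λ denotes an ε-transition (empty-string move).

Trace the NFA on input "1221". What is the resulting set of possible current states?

Start in {S}.
Read '1': {S} → {A, D}.
Read '2': {A, D} → {S, B, C, D}.
Read '2': {S, B, C, D} → {S, B, C, D, E, F}.
Read '1': {S, B, C, D, E, F} → {S, A, B, C, D, E}.

{S, A, B, C, D, E}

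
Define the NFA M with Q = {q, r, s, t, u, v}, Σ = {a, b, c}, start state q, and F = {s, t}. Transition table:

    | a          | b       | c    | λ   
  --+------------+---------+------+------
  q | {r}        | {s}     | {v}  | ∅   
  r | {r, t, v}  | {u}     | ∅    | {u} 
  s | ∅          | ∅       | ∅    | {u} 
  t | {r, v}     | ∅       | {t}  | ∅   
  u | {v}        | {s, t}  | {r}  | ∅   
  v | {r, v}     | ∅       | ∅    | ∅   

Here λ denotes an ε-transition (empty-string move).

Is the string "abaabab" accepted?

Start in {q}.
Read 'a': q→{r}; union {r}; ε-closure = {r, u}.
Read 'b': r→{u}, u→{s, t}; now {s, t, u}.
Read 'a': s→∅, t→{r, v}, u→{v}; union {r, v}; ε-closure = {r, u, v}.
Read 'a': r→{r, t, v}, u→{v}, v→{r, v}; union {r, t, v}; ε-closure = {r, t, u, v}.
Read 'b': r→{u}, t→∅, u→{s, t}, v→∅; now {s, t, u}.
Read 'a': s→∅, t→{r, v}, u→{v}; union {r, v}; ε-closure = {r, u, v}.
Read 'b': r→{u}, u→{s, t}, v→∅; now {s, t, u}.
The final set {s, t, u} contains the accepting states s, t.

Yes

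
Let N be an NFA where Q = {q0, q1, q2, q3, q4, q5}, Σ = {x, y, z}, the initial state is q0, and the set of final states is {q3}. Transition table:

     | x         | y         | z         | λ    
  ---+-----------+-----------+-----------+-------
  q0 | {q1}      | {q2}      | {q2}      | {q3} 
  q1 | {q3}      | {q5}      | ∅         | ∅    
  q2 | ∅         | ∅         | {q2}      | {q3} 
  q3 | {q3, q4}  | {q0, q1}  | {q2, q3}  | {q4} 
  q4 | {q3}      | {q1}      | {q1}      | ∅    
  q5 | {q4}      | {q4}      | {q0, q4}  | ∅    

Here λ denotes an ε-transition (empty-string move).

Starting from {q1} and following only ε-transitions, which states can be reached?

Begin with {q1}.
No ε-moves leave this set, so the closure equals the set itself.

{q1}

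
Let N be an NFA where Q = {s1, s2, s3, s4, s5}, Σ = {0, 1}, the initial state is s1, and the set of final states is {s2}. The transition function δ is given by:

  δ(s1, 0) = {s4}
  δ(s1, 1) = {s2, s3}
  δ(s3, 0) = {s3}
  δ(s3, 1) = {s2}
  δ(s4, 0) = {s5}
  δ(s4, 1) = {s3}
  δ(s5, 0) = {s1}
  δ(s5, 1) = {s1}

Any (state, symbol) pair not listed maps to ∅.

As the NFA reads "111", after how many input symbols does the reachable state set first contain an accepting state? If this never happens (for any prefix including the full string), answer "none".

Start in {s1}.
Read '1': s1→{s2, s3}; now {s2, s3}.
None of the earlier sets intersect F, but {s2, s3} does.

1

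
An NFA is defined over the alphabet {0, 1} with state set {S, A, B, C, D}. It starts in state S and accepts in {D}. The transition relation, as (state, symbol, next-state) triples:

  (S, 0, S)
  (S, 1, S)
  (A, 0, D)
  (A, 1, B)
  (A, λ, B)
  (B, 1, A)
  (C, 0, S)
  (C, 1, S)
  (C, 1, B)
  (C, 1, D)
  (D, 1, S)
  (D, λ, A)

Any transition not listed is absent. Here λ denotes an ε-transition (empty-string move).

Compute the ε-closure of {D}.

{A, B, D}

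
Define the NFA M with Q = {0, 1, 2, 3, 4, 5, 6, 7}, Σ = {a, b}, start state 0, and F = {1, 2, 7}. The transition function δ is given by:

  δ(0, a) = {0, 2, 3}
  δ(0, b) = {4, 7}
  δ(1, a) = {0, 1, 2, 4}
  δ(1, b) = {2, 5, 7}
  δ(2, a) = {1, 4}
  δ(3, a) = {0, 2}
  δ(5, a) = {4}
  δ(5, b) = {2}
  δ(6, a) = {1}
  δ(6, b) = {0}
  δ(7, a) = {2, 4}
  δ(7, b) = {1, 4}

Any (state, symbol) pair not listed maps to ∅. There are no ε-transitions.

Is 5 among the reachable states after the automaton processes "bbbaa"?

Start in {0}.
Read 'b': 0→{4, 7}; now {4, 7}.
Read 'b': 4→∅, 7→{1, 4}; now {1, 4}.
Read 'b': 1→{2, 5, 7}, 4→∅; now {2, 5, 7}.
Read 'a': 2→{1, 4}, 5→{4}, 7→{2, 4}; now {1, 2, 4}.
Read 'a': 1→{0, 1, 2, 4}, 2→{1, 4}, 4→∅; now {0, 1, 2, 4}.
State 5 is not in {0, 1, 2, 4}.

No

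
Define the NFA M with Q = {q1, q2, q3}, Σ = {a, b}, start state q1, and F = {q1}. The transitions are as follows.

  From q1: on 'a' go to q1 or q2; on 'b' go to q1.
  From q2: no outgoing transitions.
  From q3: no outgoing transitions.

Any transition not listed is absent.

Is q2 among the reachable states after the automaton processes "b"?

Start in {q1}.
Read 'b': q1→{q1}; now {q1}.
State q2 is not in {q1}.

No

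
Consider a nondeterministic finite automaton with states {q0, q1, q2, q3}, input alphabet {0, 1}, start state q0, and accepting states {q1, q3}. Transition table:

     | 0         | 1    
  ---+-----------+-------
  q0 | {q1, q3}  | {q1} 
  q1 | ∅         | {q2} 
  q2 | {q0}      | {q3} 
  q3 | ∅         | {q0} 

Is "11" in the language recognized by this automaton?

No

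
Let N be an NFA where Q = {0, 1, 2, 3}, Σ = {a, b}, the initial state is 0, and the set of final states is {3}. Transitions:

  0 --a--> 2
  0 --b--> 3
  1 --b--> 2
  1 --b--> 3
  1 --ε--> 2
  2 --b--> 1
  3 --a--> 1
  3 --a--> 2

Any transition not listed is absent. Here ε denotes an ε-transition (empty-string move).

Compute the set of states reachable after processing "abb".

{1, 2, 3}

Start in {0}.
Read 'a': {0} → {2}.
Read 'b': {2} → {1, 2}.
Read 'b': {1, 2} → {1, 2, 3}.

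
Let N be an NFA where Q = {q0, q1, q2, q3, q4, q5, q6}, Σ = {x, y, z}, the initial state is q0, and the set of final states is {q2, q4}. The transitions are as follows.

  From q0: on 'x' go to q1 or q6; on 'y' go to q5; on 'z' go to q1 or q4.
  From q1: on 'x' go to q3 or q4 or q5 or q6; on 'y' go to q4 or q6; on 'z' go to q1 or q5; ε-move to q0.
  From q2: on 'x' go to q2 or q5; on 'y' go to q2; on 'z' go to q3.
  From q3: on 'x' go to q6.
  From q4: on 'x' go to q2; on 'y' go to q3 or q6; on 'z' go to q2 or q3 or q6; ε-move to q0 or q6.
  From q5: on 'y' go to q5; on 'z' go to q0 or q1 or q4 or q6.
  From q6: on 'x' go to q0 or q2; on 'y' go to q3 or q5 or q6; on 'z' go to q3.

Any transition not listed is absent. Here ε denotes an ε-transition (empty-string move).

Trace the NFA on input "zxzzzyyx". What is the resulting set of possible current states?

Start in {q0}.
Read 'z': q0→{q1, q4}; union {q1, q4}; ε-closure = {q0, q1, q4, q6}.
Read 'x': q0→{q1, q6}, q1→{q3, q4, q5, q6}, q4→{q2}, q6→{q0, q2}; now {q0, q1, q2, q3, q4, q5, q6}.
Read 'z': q0→{q1, q4}, q1→{q1, q5}, q2→{q3}, q3→∅, q4→{q2, q3, q6}, q5→{q0, q1, q4, q6}, q6→{q3}; now {q0, q1, q2, q3, q4, q5, q6}.
Read 'z': q0→{q1, q4}, q1→{q1, q5}, q2→{q3}, q3→∅, q4→{q2, q3, q6}, q5→{q0, q1, q4, q6}, q6→{q3}; now {q0, q1, q2, q3, q4, q5, q6}.
Read 'z': q0→{q1, q4}, q1→{q1, q5}, q2→{q3}, q3→∅, q4→{q2, q3, q6}, q5→{q0, q1, q4, q6}, q6→{q3}; now {q0, q1, q2, q3, q4, q5, q6}.
Read 'y': q0→{q5}, q1→{q4, q6}, q2→{q2}, q3→∅, q4→{q3, q6}, q5→{q5}, q6→{q3, q5, q6}; union {q2, q3, q4, q5, q6}; ε-closure = {q0, q2, q3, q4, q5, q6}.
Read 'y': q0→{q5}, q2→{q2}, q3→∅, q4→{q3, q6}, q5→{q5}, q6→{q3, q5, q6}; now {q2, q3, q5, q6}.
Read 'x': q2→{q2, q5}, q3→{q6}, q5→∅, q6→{q0, q2}; now {q0, q2, q5, q6}.

{q0, q2, q5, q6}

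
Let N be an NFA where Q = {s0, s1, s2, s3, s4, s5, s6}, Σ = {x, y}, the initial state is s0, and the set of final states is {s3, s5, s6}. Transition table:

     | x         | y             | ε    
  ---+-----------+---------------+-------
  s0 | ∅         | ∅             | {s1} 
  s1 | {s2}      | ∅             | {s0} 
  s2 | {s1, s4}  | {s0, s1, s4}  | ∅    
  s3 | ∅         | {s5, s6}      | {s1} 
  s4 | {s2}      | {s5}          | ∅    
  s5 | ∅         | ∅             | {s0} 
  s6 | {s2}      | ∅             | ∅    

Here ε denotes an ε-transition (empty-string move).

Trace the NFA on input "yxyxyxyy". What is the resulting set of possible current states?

∅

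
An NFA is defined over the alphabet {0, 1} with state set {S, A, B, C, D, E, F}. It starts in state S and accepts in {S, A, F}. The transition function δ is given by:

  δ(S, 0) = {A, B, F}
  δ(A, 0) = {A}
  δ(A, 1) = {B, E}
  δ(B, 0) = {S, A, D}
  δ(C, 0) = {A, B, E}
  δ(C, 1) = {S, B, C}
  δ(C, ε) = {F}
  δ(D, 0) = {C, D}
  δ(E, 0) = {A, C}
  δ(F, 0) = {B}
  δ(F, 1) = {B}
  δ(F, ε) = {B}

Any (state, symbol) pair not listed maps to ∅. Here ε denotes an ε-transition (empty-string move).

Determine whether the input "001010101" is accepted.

Yes

Start in {S}.
Read '0': {S} → {A, B, F}.
Read '0': {A, B, F} → {S, A, B, D}.
Read '1': {S, A, B, D} → {B, E}.
Read '0': {B, E} → {S, A, B, C, D, F}.
Read '1': {S, A, B, C, D, F} → {S, B, C, E, F}.
Read '0': {S, B, C, E, F} → {S, A, B, C, D, E, F}.
Read '1': {S, A, B, C, D, E, F} → {S, B, C, E, F}.
Read '0': {S, B, C, E, F} → {S, A, B, C, D, E, F}.
Read '1': {S, A, B, C, D, E, F} → {S, B, C, E, F}.
The final set {S, B, C, E, F} contains the accepting states S, F.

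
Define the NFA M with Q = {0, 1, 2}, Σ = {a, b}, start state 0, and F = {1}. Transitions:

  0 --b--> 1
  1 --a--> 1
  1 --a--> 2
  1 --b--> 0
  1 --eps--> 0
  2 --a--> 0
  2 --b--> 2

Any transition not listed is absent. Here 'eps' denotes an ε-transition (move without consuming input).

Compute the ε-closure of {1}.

Begin with {1}.
ε-move 1 → 0; add 0.

{0, 1}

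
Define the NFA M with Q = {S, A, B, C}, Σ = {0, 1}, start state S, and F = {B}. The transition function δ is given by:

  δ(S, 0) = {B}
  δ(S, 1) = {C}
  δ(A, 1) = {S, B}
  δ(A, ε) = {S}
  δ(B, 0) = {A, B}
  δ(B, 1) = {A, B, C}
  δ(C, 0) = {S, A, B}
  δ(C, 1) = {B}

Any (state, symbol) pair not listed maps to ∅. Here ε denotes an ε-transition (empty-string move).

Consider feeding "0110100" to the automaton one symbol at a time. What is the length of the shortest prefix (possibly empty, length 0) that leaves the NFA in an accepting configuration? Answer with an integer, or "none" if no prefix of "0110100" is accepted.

1

Start in {S}.
Read '0': {S} → {B}.
None of the earlier sets intersect F, but {B} does.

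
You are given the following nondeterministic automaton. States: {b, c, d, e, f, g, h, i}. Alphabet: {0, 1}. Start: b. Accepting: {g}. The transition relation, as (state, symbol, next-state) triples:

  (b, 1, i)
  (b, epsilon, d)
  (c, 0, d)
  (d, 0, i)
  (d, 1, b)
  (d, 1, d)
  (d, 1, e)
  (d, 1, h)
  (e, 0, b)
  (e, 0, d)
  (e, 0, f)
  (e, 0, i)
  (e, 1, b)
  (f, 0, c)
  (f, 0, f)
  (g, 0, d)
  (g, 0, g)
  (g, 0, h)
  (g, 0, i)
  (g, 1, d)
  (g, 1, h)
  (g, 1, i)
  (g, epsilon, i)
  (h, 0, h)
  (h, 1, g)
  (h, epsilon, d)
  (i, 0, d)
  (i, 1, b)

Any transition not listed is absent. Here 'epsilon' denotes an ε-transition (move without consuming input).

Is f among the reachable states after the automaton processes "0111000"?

Start: ε-closure({b}) = {b, d}.
Read '0': {b, d} → {i}.
Read '1': {i} → {b, d}.
Read '1': {b, d} → {b, d, e, h, i}.
Read '1': {b, d, e, h, i} → {b, d, e, g, h, i}.
Read '0': {b, d, e, g, h, i} → {b, d, f, g, h, i}.
Read '0': {b, d, f, g, h, i} → {c, d, f, g, h, i}.
Read '0': {c, d, f, g, h, i} → {c, d, f, g, h, i}.
State f is in {c, d, f, g, h, i}.

Yes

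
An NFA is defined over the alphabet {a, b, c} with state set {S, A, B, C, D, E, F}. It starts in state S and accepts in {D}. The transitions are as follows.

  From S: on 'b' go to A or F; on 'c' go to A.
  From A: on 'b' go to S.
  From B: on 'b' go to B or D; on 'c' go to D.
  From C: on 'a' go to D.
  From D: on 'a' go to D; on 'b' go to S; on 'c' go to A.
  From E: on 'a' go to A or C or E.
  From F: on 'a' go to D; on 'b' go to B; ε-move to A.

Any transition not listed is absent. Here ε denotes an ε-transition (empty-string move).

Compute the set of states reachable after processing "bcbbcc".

∅

Start in {S}.
Read 'b': S→{A, F}; now {A, F}.
Read 'c': A→∅, F→∅; now ∅.
The set is empty and remains empty for the remaining 4 symbols.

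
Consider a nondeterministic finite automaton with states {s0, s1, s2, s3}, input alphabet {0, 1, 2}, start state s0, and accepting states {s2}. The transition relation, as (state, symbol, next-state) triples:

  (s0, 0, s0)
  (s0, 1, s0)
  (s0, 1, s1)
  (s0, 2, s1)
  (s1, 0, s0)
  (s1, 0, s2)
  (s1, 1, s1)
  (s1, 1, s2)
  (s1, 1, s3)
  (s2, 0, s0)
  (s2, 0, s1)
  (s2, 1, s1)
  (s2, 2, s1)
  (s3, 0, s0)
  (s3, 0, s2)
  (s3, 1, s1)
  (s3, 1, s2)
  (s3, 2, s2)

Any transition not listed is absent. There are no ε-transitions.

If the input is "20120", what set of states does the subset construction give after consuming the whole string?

{s0, s2}

Start in {s0}.
Read '2': {s0} → {s1}.
Read '0': {s1} → {s0, s2}.
Read '1': {s0, s2} → {s0, s1}.
Read '2': {s0, s1} → {s1}.
Read '0': {s1} → {s0, s2}.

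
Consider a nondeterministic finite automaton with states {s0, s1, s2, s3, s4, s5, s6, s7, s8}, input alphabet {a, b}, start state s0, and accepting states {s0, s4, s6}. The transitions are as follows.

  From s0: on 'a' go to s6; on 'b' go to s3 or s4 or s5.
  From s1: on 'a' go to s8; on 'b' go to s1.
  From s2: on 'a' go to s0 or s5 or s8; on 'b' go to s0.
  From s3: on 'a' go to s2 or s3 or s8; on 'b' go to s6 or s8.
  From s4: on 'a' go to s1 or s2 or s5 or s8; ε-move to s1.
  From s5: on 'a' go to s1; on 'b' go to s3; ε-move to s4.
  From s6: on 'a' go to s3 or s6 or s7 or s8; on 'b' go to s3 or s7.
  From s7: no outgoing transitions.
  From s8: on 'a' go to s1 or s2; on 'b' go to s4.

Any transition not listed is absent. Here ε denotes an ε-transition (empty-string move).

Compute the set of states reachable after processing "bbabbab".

Start in {s0}.
Read 'b': {s0} → {s1, s3, s4, s5}.
Read 'b': {s1, s3, s4, s5} → {s1, s3, s6, s8}.
Read 'a': {s1, s3, s6, s8} → {s1, s2, s3, s6, s7, s8}.
Read 'b': {s1, s2, s3, s6, s7, s8} → {s0, s1, s3, s4, s6, s7, s8}.
Read 'b': {s0, s1, s3, s4, s6, s7, s8} → {s1, s3, s4, s5, s6, s7, s8}.
Read 'a': {s1, s3, s4, s5, s6, s7, s8} → {s1, s2, s3, s4, s5, s6, s7, s8}.
Read 'b': {s1, s2, s3, s4, s5, s6, s7, s8} → {s0, s1, s3, s4, s6, s7, s8}.

{s0, s1, s3, s4, s6, s7, s8}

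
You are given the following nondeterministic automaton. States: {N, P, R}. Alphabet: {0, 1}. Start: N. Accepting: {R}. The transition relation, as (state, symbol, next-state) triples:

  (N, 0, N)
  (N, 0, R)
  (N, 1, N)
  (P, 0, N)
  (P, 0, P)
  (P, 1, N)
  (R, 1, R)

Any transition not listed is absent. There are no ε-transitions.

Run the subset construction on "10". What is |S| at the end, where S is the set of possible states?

Start in {N}.
Read '1': N→{N}; now {N}.
Read '0': N→{N, R}; now {N, R}.
That set has 2 states.

2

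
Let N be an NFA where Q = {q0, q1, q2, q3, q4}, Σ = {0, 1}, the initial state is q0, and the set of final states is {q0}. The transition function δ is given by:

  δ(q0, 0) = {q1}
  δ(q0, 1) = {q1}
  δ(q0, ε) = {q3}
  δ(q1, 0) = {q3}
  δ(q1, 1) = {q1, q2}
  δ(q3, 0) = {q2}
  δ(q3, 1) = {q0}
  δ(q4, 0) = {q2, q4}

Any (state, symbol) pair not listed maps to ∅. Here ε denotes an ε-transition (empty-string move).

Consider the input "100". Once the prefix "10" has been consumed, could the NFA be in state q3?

Yes

Start: ε-closure({q0}) = {q0, q3}.
Read '1': {q0, q3} → {q0, q1, q3}.
Read '0': {q0, q1, q3} → {q1, q2, q3}.
State q3 is in {q1, q2, q3}.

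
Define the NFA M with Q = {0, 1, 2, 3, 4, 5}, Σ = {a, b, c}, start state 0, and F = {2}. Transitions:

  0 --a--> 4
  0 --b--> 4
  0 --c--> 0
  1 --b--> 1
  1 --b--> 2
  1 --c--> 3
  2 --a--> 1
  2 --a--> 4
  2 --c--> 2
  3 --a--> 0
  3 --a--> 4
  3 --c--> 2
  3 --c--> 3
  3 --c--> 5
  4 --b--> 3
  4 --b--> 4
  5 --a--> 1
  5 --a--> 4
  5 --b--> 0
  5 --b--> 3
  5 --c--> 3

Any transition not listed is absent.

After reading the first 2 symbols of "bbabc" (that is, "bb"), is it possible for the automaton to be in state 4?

Yes

Start in {0}.
Read 'b': 0→{4}; now {4}.
Read 'b': 4→{3, 4}; now {3, 4}.
State 4 is in {3, 4}.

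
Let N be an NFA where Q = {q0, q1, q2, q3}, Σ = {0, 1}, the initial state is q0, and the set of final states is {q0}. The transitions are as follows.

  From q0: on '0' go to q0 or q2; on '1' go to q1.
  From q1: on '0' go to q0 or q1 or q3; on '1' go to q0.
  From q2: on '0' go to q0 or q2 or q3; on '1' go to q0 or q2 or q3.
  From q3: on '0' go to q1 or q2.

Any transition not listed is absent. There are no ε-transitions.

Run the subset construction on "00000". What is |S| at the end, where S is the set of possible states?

4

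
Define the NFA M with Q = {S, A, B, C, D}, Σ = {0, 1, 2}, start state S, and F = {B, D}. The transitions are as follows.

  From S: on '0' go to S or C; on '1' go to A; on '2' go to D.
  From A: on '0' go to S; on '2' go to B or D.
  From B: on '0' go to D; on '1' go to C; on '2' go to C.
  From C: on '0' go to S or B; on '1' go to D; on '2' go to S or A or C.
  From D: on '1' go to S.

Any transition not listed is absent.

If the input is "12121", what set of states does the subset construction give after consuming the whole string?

Start in {S}.
Read '1': {S} → {A}.
Read '2': {A} → {B, D}.
Read '1': {B, D} → {S, C}.
Read '2': {S, C} → {S, A, C, D}.
Read '1': {S, A, C, D} → {S, A, D}.

{S, A, D}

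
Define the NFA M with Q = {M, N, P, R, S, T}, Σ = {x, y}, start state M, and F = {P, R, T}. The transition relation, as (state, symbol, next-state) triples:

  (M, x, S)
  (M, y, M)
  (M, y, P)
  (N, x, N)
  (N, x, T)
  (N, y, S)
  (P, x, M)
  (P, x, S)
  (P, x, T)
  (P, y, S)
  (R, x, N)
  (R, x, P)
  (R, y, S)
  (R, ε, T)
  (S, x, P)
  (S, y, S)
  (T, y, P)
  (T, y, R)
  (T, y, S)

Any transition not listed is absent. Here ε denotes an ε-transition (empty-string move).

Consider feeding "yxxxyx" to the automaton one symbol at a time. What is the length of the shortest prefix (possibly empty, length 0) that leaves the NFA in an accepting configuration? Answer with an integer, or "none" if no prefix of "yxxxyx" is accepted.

1

Start in {M}.
Read 'y': M→{M, P}; now {M, P}.
None of the earlier sets intersect F, but {M, P} does.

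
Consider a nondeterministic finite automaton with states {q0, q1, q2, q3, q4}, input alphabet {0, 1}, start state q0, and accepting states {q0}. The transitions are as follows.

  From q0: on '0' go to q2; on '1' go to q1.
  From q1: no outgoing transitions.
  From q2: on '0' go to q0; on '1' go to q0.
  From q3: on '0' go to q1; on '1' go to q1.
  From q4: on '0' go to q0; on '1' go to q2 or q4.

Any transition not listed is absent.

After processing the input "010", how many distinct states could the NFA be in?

Start in {q0}.
Read '0': q0→{q2}; now {q2}.
Read '1': q2→{q0}; now {q0}.
Read '0': q0→{q2}; now {q2}.
That set has 1 state.

1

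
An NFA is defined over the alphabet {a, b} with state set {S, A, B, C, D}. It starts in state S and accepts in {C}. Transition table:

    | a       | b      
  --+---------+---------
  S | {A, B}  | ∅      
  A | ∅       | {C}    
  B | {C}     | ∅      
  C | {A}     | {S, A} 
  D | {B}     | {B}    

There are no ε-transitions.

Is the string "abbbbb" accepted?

Yes

Start in {S}.
Read 'a': S→{A, B}; now {A, B}.
Read 'b': A→{C}, B→∅; now {C}.
Read 'b': C→{S, A}; now {S, A}.
Read 'b': S→∅, A→{C}; now {C}.
Read 'b': C→{S, A}; now {S, A}.
Read 'b': S→∅, A→{C}; now {C}.
The final set {C} contains the accepting state C.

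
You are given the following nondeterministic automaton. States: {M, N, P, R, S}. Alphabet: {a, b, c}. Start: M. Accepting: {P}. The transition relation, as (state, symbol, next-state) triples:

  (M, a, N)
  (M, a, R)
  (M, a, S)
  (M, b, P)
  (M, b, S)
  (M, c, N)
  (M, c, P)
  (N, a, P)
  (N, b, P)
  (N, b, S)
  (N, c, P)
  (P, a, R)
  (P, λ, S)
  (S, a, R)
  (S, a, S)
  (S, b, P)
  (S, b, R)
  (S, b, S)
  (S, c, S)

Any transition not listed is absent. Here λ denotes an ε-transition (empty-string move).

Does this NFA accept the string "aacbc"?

Start in {M}.
Read 'a': M→{N, R, S}; now {N, R, S}.
Read 'a': N→{P}, R→∅, S→{R, S}; now {P, R, S}.
Read 'c': P→∅, R→∅, S→{S}; now {S}.
Read 'b': S→{P, R, S}; now {P, R, S}.
Read 'c': P→∅, R→∅, S→{S}; now {S}.
The final set {S} contains no accepting state.

No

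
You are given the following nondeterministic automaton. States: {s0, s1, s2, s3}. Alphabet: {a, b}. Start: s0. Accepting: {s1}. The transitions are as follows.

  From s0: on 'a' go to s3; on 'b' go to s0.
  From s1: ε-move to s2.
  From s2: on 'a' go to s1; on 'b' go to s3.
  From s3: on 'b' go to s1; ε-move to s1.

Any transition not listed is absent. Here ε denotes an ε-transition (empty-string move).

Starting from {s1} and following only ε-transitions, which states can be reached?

{s1, s2}

Begin with {s1}.
ε-move s1 → s2; add s2.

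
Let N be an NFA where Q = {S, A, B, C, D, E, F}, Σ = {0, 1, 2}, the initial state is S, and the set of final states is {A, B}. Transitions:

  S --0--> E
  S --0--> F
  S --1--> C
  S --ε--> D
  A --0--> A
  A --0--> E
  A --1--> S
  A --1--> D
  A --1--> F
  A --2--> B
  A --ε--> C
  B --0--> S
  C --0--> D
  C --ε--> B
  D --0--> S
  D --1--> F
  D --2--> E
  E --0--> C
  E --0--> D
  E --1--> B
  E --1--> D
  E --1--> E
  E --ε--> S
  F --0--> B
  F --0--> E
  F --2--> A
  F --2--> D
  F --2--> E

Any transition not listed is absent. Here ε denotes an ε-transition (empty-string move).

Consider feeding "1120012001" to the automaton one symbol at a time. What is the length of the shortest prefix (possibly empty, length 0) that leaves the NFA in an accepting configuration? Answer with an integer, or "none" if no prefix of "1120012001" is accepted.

1

Start: ε-closure({S}) = {S, D}.
Read '1': S→{C}, D→{F}; union {C, F}; ε-closure = {B, C, F}.
None of the earlier sets intersect F, but {B, C, F} does.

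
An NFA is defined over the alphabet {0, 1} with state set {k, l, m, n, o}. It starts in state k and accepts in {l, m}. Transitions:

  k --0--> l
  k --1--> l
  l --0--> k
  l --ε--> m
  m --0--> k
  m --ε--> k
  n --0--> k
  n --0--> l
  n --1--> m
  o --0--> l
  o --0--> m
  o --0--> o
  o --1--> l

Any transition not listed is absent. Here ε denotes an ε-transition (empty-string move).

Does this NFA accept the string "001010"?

Start in {k}.
Read '0': k→{l}; union {l}; ε-closure = {k, l, m}.
Read '0': k→{l}, l→{k}, m→{k}; union {k, l}; ε-closure = {k, l, m}.
Read '1': k→{l}, l→∅, m→∅; union {l}; ε-closure = {k, l, m}.
Read '0': k→{l}, l→{k}, m→{k}; union {k, l}; ε-closure = {k, l, m}.
Read '1': k→{l}, l→∅, m→∅; union {l}; ε-closure = {k, l, m}.
Read '0': k→{l}, l→{k}, m→{k}; union {k, l}; ε-closure = {k, l, m}.
The final set {k, l, m} contains the accepting states l, m.

Yes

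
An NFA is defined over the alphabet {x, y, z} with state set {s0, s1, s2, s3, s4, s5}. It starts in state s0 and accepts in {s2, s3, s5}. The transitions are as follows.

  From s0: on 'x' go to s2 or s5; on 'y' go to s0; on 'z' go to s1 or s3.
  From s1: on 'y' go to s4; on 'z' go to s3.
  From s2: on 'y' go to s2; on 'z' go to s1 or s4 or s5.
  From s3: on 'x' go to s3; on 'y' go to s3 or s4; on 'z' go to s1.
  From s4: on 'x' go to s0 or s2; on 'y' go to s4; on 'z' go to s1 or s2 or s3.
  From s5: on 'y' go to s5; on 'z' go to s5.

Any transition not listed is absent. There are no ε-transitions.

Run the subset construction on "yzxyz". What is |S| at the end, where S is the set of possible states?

3

Start in {s0}.
Read 'y': s0→{s0}; now {s0}.
Read 'z': s0→{s1, s3}; now {s1, s3}.
Read 'x': s1→∅, s3→{s3}; now {s3}.
Read 'y': s3→{s3, s4}; now {s3, s4}.
Read 'z': s3→{s1}, s4→{s1, s2, s3}; now {s1, s2, s3}.
That set has 3 states.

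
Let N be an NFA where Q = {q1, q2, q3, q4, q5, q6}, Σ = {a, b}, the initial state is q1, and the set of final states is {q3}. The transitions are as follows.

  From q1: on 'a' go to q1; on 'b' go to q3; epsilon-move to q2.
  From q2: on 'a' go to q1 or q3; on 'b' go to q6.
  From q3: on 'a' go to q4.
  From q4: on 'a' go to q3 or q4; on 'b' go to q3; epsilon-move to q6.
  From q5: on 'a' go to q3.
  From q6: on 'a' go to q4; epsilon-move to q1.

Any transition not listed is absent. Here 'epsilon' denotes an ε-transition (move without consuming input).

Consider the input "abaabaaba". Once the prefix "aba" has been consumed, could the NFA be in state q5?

No

Start: ε-closure({q1}) = {q1, q2}.
Read 'a': {q1, q2} → {q1, q2, q3}.
Read 'b': {q1, q2, q3} → {q1, q2, q3, q6}.
Read 'a': {q1, q2, q3, q6} → {q1, q2, q3, q4, q6}.
State q5 is not in {q1, q2, q3, q4, q6}.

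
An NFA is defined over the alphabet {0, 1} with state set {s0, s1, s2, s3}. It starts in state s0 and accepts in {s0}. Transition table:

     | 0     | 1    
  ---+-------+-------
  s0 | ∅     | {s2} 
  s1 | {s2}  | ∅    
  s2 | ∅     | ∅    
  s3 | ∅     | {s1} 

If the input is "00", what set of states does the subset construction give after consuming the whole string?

∅

Start in {s0}.
Read '0': s0→∅; now ∅.
The set is empty and remains empty for the remaining 1 symbol.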